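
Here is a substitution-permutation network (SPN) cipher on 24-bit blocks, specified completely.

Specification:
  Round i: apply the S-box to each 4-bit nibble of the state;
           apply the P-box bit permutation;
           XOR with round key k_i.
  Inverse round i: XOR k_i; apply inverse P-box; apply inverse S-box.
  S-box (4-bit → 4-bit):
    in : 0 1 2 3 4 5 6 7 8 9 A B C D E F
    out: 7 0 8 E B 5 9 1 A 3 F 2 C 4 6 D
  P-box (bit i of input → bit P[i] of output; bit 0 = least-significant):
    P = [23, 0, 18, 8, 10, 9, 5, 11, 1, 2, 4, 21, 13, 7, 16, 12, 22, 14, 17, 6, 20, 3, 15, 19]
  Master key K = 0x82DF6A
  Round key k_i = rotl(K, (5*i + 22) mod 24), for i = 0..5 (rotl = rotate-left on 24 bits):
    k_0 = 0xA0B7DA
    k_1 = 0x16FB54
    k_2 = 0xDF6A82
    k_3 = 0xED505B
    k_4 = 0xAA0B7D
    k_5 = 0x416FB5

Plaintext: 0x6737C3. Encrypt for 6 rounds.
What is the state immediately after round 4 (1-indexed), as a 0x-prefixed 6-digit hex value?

0x96FB7A

s_0 = plaintext = 0x6737C3
s_1 = Round(s_0, k_0) = 0xFDAE79
s_2 = Round(s_1, k_1) = 0x8D4FC1
s_3 = Round(s_2, k_2) = 0xF55238
s_4 = Round(s_3, k_3) = 0x96FB7A
s_5 = Round(s_4, k_4) = 0x7F3E30
s_6 = Round(s_5, k_5) = 0x967540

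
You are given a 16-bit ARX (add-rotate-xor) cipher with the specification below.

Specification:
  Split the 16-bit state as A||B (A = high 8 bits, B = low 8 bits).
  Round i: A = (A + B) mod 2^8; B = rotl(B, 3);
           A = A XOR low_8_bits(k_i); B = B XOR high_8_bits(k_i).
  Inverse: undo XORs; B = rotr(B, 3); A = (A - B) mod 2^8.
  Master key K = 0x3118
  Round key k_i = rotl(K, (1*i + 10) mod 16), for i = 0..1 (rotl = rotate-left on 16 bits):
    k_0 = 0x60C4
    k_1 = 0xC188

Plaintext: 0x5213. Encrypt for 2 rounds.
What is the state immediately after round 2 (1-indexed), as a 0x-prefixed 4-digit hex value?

0x1106

s_0 = plaintext = 0x5213
s_1 = Round(s_0, k_0) = 0xA1F8
s_2 = Round(s_1, k_1) = 0x1106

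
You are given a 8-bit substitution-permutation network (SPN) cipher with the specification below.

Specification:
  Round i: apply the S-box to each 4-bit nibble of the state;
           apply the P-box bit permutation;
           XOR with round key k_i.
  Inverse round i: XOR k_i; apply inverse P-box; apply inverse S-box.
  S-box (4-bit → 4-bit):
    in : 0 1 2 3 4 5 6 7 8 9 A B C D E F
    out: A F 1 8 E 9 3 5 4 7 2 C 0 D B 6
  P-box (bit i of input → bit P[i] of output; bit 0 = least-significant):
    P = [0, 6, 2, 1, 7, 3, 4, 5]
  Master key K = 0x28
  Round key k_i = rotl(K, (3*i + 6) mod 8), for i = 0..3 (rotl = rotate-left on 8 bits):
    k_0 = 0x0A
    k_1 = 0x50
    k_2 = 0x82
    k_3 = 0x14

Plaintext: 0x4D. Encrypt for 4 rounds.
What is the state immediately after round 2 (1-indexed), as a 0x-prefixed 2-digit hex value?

s_0 = plaintext = 0x4D
s_1 = Round(s_0, k_0) = 0x35
s_2 = Round(s_1, k_1) = 0x73
s_3 = Round(s_2, k_2) = 0x10
s_4 = Round(s_3, k_3) = 0xEE

0x73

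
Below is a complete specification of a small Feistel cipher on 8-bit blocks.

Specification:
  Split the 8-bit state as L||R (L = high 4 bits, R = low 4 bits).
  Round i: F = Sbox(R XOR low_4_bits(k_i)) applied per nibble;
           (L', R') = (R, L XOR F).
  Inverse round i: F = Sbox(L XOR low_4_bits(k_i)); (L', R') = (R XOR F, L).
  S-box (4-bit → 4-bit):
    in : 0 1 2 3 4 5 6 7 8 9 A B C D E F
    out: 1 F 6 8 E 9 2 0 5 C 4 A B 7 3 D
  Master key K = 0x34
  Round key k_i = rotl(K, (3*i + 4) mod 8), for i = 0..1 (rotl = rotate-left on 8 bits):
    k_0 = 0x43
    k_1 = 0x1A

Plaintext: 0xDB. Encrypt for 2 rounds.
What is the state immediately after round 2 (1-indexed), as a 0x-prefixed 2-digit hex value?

0x8D

s_0 = plaintext = 0xDB
s_1 = Round(s_0, k_0) = 0xB8
s_2 = Round(s_1, k_1) = 0x8D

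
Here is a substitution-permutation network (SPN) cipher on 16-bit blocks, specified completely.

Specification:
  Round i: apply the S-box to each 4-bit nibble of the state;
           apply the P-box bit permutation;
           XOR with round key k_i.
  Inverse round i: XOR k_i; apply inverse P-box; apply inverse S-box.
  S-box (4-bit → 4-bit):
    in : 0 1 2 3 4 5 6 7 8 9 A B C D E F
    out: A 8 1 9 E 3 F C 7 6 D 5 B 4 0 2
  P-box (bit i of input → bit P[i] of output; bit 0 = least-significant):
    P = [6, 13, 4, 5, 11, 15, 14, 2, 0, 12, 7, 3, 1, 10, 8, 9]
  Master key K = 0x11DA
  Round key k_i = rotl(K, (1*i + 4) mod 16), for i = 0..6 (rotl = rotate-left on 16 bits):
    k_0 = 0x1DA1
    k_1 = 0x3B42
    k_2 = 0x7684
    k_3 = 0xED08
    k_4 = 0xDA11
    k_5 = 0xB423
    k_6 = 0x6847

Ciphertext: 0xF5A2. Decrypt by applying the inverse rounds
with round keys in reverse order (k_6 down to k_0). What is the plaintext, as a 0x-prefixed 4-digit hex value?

s_0 = ciphertext = 0xF5A2
s_1 = InvRound(s_0, k_6) = 0x98C3
s_2 = InvRound(s_1, k_5) = 0xFD2C
s_3 = InvRound(s_2, k_4) = 0x4314
s_4 = InvRound(s_3, k_3) = 0x01C9
s_5 = InvRound(s_4, k_2) = 0x4C75
s_6 = InvRound(s_5, k_1) = 0x6574
s_7 = InvRound(s_6, k_0) = 0xE8A8

0xE8A8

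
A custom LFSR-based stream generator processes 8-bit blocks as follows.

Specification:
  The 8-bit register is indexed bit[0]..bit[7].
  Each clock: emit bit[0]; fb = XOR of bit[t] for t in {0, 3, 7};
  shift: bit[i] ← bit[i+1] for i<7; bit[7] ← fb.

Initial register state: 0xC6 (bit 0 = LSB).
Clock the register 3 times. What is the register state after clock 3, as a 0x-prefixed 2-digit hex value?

0xB8

reg_0 = 0xC6
clock 1: out=0, reg = 0xE3
clock 2: out=1, reg = 0x71
clock 3: out=1, reg = 0xB8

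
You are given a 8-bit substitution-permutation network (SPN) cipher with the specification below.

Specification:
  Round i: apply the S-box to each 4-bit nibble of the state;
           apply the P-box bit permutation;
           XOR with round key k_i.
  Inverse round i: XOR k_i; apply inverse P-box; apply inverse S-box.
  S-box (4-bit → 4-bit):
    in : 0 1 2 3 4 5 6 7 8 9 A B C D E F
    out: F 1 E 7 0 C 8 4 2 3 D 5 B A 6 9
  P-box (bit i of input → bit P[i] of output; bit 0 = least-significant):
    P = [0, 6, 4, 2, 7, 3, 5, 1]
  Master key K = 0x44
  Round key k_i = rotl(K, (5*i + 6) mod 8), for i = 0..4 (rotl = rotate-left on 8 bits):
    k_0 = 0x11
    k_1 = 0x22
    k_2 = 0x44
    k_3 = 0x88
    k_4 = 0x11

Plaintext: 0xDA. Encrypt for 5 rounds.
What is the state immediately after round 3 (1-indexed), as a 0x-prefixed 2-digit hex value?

0x0E

s_0 = plaintext = 0xDA
s_1 = Round(s_0, k_0) = 0x0E
s_2 = Round(s_1, k_1) = 0xD8
s_3 = Round(s_2, k_2) = 0x0E
s_4 = Round(s_3, k_3) = 0x72
s_5 = Round(s_4, k_4) = 0x65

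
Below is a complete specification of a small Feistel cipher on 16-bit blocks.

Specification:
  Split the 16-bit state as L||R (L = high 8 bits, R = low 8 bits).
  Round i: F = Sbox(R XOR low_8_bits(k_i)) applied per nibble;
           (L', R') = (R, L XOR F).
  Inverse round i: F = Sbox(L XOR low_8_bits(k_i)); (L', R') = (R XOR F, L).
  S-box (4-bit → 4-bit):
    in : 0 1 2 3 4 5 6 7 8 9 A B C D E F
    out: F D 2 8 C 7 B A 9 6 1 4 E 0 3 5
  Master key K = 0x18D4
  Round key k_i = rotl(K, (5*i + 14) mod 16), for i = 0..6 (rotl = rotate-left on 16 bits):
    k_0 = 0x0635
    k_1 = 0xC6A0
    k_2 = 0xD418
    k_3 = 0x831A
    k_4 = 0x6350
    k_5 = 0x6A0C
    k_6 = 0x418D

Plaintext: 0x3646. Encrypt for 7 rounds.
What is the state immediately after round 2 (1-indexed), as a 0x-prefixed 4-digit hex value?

0x9EC5

s_0 = plaintext = 0x3646
s_1 = Round(s_0, k_0) = 0x469E
s_2 = Round(s_1, k_1) = 0x9EC5
s_3 = Round(s_2, k_2) = 0xC59E
s_4 = Round(s_3, k_3) = 0x9E59
s_5 = Round(s_4, k_4) = 0x5968
s_6 = Round(s_5, k_5) = 0x68E5
s_7 = Round(s_6, k_6) = 0xE5D1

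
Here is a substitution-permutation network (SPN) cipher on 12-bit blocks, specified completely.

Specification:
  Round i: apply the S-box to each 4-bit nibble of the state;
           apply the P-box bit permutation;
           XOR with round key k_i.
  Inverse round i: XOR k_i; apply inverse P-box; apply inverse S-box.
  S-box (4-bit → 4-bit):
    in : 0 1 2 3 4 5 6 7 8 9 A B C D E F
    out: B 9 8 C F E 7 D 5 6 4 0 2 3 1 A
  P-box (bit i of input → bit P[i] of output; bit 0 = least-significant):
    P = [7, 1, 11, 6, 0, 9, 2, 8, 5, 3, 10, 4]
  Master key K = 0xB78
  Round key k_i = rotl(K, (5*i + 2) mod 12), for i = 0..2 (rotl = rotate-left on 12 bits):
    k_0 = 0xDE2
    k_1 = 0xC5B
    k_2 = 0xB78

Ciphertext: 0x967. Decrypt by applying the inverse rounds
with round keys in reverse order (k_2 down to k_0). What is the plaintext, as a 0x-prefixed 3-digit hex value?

0x6A6

s_0 = ciphertext = 0x967
s_1 = InvRound(s_0, k_2) = 0xF6C
s_2 = InvRound(s_1, k_1) = 0x14C
s_3 = InvRound(s_2, k_0) = 0x6A6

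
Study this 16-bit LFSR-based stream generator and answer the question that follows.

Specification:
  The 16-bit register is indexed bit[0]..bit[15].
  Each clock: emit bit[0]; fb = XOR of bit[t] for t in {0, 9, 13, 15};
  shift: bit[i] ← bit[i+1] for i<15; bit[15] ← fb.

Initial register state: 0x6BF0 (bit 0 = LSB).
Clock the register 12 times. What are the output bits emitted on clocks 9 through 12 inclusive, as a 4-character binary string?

reg_0 = 0x6BF0
clock 1: out=0, reg = 0x35F8
clock 2: out=0, reg = 0x9AFC
clock 3: out=0, reg = 0x4D7E
clock 4: out=0, reg = 0x26BF
clock 5: out=1, reg = 0x935F
clock 6: out=1, reg = 0xC9AF
clock 7: out=1, reg = 0x64D7
clock 8: out=1, reg = 0x326B
clock 9: out=1, reg = 0x9935
clock 10: out=1, reg = 0x4C9A
clock 11: out=0, reg = 0x264D
clock 12: out=1, reg = 0x9326

1101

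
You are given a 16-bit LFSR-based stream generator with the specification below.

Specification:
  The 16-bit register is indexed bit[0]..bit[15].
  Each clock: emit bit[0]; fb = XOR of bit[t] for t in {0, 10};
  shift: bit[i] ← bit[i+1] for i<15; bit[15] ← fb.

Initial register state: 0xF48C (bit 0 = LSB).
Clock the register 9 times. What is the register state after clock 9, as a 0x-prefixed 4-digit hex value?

0x78FA

reg_0 = 0xF48C
clock 1: out=0, reg = 0xFA46
clock 2: out=0, reg = 0x7D23
clock 3: out=1, reg = 0x3E91
clock 4: out=1, reg = 0x1F48
clock 5: out=0, reg = 0x8FA4
clock 6: out=0, reg = 0xC7D2
clock 7: out=0, reg = 0xE3E9
clock 8: out=1, reg = 0xF1F4
clock 9: out=0, reg = 0x78FA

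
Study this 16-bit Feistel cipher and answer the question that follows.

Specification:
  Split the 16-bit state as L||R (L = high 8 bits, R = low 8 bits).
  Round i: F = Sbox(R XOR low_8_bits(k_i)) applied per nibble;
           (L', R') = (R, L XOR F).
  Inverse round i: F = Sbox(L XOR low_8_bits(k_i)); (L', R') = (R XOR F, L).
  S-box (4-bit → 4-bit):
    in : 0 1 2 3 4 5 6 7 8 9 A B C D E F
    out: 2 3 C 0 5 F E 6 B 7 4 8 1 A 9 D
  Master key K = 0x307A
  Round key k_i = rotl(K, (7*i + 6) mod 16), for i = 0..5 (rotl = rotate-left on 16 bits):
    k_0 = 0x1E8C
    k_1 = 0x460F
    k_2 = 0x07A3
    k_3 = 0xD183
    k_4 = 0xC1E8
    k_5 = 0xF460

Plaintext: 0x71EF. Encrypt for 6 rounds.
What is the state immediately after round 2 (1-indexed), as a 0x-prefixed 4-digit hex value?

0x9196

s_0 = plaintext = 0x71EF
s_1 = Round(s_0, k_0) = 0xEF91
s_2 = Round(s_1, k_1) = 0x9196
s_3 = Round(s_2, k_2) = 0x969E
s_4 = Round(s_3, k_3) = 0x9EAC
s_5 = Round(s_4, k_4) = 0xACCB
s_6 = Round(s_5, k_5) = 0xCBE4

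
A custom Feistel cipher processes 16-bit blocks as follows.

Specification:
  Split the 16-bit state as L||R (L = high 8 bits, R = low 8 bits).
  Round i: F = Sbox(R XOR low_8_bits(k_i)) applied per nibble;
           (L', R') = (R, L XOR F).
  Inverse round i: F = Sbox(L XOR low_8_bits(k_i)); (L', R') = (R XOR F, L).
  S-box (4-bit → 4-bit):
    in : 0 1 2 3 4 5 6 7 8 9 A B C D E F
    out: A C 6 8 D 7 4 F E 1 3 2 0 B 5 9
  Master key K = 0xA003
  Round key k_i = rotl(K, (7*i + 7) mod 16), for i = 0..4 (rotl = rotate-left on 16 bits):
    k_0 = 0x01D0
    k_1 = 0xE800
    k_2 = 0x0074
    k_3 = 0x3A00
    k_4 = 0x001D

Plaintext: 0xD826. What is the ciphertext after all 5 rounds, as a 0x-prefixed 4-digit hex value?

s_0 = plaintext = 0xD826
s_1 = Round(s_0, k_0) = 0x264C
s_2 = Round(s_1, k_1) = 0x4CF6
s_3 = Round(s_2, k_2) = 0xF6AA
s_4 = Round(s_3, k_3) = 0xAAC5
s_5 = Round(s_4, k_4) = 0xC514

0xC514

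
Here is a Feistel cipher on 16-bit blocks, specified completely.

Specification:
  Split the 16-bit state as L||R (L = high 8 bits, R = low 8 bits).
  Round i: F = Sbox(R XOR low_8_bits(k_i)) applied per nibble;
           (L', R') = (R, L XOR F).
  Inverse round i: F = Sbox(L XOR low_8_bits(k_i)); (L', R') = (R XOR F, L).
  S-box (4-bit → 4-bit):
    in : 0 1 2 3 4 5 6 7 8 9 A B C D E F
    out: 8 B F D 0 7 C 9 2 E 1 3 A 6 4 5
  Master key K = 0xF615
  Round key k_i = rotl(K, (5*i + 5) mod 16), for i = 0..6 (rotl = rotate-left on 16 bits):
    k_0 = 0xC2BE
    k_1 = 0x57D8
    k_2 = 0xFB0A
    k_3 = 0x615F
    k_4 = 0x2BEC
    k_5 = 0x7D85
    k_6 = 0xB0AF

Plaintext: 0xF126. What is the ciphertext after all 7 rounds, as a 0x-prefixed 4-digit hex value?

s_0 = plaintext = 0xF126
s_1 = Round(s_0, k_0) = 0x2613
s_2 = Round(s_1, k_1) = 0x1385
s_3 = Round(s_2, k_2) = 0x8536
s_4 = Round(s_3, k_3) = 0x364B
s_5 = Round(s_4, k_4) = 0x4B2F
s_6 = Round(s_5, k_5) = 0x2F5A
s_7 = Round(s_6, k_6) = 0x5A78

0x5A78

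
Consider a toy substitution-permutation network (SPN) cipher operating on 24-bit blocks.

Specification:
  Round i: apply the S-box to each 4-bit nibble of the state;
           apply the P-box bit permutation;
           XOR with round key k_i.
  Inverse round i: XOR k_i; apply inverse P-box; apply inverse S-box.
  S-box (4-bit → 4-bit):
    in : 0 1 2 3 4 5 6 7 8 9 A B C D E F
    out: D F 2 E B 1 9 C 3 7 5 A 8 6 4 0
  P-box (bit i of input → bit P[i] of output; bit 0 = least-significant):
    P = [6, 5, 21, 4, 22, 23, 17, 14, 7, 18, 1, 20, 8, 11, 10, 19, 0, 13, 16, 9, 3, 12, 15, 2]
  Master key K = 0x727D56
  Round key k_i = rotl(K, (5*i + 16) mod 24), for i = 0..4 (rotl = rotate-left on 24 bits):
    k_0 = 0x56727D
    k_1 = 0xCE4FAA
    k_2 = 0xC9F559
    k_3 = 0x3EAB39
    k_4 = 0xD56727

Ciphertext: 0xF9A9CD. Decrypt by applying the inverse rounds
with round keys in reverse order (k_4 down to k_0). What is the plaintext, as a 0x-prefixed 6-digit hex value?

0x48F58D

s_0 = ciphertext = 0xF9A9CD
s_1 = InvRound(s_0, k_4) = 0xAC39C9
s_2 = InvRound(s_1, k_3) = 0xDCF6D4
s_3 = InvRound(s_2, k_2) = 0x6054FF
s_4 = InvRound(s_3, k_1) = 0xB642D0
s_5 = InvRound(s_4, k_0) = 0x48F58D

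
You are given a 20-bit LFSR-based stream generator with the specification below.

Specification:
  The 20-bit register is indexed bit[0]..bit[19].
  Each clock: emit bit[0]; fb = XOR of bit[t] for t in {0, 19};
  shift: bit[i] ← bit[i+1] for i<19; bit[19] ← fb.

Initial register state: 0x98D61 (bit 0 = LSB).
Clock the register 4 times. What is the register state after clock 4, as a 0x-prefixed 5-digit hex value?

0x098D6

reg_0 = 0x98D61
clock 1: out=1, reg = 0x4C6B0
clock 2: out=0, reg = 0x26358
clock 3: out=0, reg = 0x131AC
clock 4: out=0, reg = 0x098D6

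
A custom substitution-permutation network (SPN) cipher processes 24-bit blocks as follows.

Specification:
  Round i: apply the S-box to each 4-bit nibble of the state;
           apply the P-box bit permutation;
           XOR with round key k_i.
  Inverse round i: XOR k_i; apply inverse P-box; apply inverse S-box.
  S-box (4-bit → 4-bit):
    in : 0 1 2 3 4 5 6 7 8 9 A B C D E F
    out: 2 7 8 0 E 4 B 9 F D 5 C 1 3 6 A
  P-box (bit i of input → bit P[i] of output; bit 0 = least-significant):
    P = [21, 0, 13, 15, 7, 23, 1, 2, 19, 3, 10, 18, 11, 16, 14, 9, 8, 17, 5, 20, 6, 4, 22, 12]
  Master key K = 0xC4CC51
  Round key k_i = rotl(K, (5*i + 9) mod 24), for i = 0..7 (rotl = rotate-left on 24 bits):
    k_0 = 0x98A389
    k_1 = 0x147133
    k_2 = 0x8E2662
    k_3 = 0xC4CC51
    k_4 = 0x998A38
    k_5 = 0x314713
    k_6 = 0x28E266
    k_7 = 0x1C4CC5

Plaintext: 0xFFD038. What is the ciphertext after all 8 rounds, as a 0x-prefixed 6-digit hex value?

s_0 = plaintext = 0xFFD038
s_1 = Round(s_0, k_0) = 0xAB1B90
s_2 = Round(s_1, k_1) = 0x413DD4
s_3 = Round(s_2, k_2) = 0x4497DB
s_4 = Round(s_3, k_3) = 0x1A36E1
s_5 = Round(s_4, k_4) = 0x75AB43
s_6 = Round(s_5, k_5) = 0xB51B75
s_7 = Round(s_6, k_6) = 0x6D9EC2
s_8 = Round(s_7, k_7) = 0x1E931D

0x1E931D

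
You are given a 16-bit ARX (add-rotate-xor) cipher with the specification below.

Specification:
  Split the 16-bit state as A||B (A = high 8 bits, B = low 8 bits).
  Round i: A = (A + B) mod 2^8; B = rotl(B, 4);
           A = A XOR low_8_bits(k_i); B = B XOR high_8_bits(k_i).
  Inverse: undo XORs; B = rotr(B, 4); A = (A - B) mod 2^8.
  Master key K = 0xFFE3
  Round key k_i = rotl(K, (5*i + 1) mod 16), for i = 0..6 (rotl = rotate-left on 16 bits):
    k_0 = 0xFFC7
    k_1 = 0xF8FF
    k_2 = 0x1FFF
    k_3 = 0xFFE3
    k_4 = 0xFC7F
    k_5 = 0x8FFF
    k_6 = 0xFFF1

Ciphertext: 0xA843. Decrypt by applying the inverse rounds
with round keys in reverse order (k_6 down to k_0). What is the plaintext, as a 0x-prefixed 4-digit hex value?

s_0 = ciphertext = 0xA843
s_1 = InvRound(s_0, k_6) = 0x8ECB
s_2 = InvRound(s_1, k_5) = 0x2D44
s_3 = InvRound(s_2, k_4) = 0xC78B
s_4 = InvRound(s_3, k_3) = 0xDD47
s_5 = InvRound(s_4, k_2) = 0x9D85
s_6 = InvRound(s_5, k_1) = 0x8BD7
s_7 = InvRound(s_6, k_0) = 0xCA82

0xCA82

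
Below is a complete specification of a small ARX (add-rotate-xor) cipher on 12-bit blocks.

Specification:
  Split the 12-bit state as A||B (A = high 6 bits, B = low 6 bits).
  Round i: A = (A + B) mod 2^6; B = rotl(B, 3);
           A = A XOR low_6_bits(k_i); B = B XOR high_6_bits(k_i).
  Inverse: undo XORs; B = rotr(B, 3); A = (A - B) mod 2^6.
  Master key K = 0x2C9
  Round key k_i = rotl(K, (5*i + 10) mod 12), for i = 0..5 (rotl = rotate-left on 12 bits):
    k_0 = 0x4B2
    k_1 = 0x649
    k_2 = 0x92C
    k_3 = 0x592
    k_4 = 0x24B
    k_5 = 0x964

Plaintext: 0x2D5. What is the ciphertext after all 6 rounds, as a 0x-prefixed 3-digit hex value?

s_0 = plaintext = 0x2D5
s_1 = Round(s_0, k_0) = 0x4B8
s_2 = Round(s_1, k_1) = 0x0DE
s_3 = Round(s_2, k_2) = 0x357
s_4 = Round(s_3, k_3) = 0xDAC
s_5 = Round(s_4, k_4) = 0xA6C
s_6 = Round(s_5, k_5) = 0xC40

0xC40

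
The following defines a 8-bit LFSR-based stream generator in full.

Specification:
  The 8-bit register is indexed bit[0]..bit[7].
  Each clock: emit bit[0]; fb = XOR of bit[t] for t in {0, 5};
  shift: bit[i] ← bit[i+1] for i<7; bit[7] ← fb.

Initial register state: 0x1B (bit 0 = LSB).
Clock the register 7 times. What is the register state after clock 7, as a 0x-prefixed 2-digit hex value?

0x06

reg_0 = 0x1B
clock 1: out=1, reg = 0x8D
clock 2: out=1, reg = 0xC6
clock 3: out=0, reg = 0x63
clock 4: out=1, reg = 0x31
clock 5: out=1, reg = 0x18
clock 6: out=0, reg = 0x0C
clock 7: out=0, reg = 0x06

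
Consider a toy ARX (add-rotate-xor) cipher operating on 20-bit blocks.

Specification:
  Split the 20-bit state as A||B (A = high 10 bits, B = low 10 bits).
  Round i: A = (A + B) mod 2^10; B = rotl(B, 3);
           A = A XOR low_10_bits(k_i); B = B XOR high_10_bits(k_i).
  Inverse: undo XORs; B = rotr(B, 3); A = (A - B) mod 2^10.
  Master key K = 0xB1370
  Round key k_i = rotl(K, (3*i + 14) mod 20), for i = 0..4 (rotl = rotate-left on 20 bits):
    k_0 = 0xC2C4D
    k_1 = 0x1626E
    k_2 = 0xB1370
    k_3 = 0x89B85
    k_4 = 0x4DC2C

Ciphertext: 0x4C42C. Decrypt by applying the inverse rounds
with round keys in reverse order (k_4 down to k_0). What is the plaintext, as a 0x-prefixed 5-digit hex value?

s_0 = ciphertext = 0x4C42C
s_1 = InvRound(s_0, k_4) = 0xDE9A3
s_2 = InvRound(s_1, k_3) = 0x83EF0
s_3 = InvRound(s_2, k_2) = 0xDE606
s_4 = InvRound(s_3, k_1) = 0x7334B
s_5 = InvRound(s_4, k_0) = 0x5E408

0x5E408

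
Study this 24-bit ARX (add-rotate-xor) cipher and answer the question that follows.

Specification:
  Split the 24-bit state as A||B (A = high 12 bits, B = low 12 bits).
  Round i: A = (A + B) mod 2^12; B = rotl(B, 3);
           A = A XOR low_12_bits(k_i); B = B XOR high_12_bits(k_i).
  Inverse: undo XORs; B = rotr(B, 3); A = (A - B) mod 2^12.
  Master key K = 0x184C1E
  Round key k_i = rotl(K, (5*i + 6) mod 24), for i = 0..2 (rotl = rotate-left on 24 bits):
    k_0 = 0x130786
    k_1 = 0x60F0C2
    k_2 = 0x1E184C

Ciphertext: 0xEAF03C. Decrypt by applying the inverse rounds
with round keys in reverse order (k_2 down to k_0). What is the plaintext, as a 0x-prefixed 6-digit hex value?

0x84CD16

s_0 = ciphertext = 0xEAF03C
s_1 = InvRound(s_0, k_2) = 0xCA8A3B
s_2 = InvRound(s_1, k_1) = 0x2E4986
s_3 = InvRound(s_2, k_0) = 0x84CD16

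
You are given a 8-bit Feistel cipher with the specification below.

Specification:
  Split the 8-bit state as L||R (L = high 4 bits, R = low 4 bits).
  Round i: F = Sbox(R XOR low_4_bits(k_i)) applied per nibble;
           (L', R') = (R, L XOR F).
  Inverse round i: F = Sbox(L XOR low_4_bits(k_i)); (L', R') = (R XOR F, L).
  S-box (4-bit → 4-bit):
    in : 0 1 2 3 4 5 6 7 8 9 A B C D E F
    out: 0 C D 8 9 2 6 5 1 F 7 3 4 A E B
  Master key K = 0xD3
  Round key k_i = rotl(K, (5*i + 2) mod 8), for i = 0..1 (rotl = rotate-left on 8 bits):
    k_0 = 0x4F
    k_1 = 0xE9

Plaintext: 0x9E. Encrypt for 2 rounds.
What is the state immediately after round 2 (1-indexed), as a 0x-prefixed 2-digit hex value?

s_0 = plaintext = 0x9E
s_1 = Round(s_0, k_0) = 0xE5
s_2 = Round(s_1, k_1) = 0x5A

0x5A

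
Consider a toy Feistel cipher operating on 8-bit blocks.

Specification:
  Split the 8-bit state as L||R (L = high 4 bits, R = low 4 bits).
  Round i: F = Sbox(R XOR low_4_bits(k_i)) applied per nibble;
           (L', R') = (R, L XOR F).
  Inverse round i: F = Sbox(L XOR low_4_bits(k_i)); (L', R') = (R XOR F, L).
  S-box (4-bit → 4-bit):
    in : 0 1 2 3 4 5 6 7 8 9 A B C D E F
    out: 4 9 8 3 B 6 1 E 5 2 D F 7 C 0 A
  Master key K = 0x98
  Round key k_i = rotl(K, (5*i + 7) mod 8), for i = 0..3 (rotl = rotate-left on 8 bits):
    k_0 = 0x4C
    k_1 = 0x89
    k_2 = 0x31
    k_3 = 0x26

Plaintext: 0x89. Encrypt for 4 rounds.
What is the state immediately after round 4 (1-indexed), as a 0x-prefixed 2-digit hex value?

s_0 = plaintext = 0x89
s_1 = Round(s_0, k_0) = 0x9E
s_2 = Round(s_1, k_1) = 0xE7
s_3 = Round(s_2, k_2) = 0x7F
s_4 = Round(s_3, k_3) = 0xF5

0xF5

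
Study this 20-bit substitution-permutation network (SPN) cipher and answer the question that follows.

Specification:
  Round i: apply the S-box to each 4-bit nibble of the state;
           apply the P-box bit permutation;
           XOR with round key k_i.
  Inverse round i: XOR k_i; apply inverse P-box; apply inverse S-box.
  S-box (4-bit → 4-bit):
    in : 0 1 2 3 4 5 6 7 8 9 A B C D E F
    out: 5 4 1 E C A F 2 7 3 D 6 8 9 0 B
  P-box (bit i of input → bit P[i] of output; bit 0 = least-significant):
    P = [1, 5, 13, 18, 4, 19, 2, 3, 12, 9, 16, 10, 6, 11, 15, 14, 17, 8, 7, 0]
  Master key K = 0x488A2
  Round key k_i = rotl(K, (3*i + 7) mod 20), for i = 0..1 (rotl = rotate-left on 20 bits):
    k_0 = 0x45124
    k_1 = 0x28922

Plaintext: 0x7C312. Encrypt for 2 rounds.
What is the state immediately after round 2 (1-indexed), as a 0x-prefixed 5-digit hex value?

s_0 = plaintext = 0x7C312
s_1 = Round(s_0, k_0) = 0x51622
s_2 = Round(s_1, k_1) = 0x31E31

0x31E31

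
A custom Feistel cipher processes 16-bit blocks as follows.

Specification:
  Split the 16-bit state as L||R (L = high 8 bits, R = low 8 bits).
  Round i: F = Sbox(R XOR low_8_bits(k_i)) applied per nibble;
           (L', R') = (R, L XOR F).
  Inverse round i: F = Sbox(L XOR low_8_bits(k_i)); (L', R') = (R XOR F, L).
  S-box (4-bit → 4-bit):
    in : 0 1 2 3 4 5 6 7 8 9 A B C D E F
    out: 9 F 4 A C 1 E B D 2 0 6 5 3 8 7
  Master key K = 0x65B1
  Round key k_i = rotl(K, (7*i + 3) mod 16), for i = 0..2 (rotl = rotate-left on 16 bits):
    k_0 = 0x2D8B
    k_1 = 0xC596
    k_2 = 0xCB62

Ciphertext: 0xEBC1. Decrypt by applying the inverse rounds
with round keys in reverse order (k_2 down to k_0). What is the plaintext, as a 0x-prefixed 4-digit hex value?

0x7C3A

s_0 = ciphertext = 0xEBC1
s_1 = InvRound(s_0, k_2) = 0x13EB
s_2 = InvRound(s_1, k_1) = 0x3A13
s_3 = InvRound(s_2, k_0) = 0x7C3A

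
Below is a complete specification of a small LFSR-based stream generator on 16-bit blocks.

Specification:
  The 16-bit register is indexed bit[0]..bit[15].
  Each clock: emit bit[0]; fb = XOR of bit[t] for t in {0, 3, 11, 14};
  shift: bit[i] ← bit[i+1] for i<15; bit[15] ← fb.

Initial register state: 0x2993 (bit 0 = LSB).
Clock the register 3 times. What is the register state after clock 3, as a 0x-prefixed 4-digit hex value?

0x8532

reg_0 = 0x2993
clock 1: out=1, reg = 0x14C9
clock 2: out=1, reg = 0x0A64
clock 3: out=0, reg = 0x8532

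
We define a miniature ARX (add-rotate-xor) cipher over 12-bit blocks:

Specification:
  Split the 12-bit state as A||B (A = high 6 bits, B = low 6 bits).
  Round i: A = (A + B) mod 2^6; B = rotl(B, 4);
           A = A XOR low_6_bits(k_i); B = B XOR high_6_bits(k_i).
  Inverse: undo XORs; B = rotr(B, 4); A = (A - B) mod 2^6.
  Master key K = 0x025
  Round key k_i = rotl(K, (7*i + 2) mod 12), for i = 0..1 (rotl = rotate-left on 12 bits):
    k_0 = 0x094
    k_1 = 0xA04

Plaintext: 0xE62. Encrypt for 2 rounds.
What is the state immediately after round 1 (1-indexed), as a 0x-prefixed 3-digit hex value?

s_0 = plaintext = 0xE62
s_1 = Round(s_0, k_0) = 0x3EA
s_2 = Round(s_1, k_1) = 0xF42

0x3EA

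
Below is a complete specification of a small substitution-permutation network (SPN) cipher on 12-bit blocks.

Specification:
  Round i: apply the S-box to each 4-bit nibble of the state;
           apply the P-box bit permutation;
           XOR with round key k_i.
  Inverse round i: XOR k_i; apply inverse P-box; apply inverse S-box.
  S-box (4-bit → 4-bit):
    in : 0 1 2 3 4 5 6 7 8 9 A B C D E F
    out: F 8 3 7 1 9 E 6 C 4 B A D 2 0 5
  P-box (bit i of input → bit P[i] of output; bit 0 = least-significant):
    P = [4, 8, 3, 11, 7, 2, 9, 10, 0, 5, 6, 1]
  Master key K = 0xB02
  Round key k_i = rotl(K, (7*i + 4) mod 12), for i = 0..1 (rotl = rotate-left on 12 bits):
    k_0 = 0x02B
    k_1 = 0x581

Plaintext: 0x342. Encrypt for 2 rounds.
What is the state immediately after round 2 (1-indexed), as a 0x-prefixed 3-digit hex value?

s_0 = plaintext = 0x342
s_1 = Round(s_0, k_0) = 0x1DA
s_2 = Round(s_1, k_1) = 0xC97

0xC97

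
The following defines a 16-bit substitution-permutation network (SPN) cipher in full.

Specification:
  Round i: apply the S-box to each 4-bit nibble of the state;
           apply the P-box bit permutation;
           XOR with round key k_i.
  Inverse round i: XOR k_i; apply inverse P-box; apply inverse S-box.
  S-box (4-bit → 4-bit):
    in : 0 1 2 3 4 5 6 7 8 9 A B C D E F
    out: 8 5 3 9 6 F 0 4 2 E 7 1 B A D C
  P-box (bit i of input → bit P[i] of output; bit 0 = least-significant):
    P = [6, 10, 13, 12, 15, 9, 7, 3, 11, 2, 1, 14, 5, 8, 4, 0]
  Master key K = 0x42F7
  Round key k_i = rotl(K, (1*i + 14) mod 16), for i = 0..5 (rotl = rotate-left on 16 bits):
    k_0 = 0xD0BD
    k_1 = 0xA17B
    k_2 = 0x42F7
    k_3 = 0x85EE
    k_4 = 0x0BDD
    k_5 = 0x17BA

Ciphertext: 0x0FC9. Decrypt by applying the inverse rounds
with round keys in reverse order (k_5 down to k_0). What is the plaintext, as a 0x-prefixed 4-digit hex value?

0xDB6B

s_0 = ciphertext = 0x0FC9
s_1 = InvRound(s_0, k_5) = 0xE163
s_2 = InvRound(s_1, k_4) = 0x1557
s_3 = InvRound(s_2, k_3) = 0xE6E0
s_4 = InvRound(s_3, k_2) = 0xF4B4
s_5 = InvRound(s_4, k_1) = 0xD9FC
s_6 = InvRound(s_5, k_0) = 0xDB6B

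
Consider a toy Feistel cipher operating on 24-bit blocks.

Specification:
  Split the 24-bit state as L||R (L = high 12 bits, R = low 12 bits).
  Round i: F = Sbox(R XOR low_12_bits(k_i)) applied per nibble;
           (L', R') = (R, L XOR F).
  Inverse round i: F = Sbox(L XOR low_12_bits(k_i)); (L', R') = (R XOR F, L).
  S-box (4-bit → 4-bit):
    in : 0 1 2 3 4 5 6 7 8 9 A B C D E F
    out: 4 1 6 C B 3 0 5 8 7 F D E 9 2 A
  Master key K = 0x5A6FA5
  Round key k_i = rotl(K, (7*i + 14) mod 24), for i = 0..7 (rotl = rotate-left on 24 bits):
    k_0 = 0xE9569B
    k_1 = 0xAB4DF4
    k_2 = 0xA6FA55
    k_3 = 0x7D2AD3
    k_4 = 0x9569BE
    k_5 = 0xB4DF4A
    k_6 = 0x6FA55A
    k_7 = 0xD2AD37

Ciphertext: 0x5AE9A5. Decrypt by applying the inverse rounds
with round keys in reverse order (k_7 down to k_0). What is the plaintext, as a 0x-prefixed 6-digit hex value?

s_0 = ciphertext = 0x5AE9A5
s_1 = InvRound(s_0, k_7) = 0x1D25AE
s_2 = InvRound(s_1, k_6) = 0xE261D2
s_3 = InvRound(s_2, k_5) = 0x0DCE26
s_4 = InvRound(s_3, k_4) = 0x9200DC
s_5 = InvRound(s_4, k_3) = 0xC70920
s_6 = InvRound(s_5, k_2) = 0x943C70
s_7 = InvRound(s_6, k_1) = 0x7A5943
s_8 = InvRound(s_7, k_0) = 0x8817A5

0x8817A5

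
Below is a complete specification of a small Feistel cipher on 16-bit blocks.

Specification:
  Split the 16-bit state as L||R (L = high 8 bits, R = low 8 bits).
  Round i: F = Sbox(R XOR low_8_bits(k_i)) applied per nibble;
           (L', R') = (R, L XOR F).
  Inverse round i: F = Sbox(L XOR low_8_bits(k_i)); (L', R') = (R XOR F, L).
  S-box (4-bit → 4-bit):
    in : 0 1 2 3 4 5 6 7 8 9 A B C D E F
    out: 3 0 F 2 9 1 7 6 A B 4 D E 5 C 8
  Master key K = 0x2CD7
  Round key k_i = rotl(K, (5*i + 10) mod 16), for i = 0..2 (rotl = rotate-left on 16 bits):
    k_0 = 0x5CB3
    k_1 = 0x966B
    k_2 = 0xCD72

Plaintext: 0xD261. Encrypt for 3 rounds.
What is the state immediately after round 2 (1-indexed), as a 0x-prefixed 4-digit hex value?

s_0 = plaintext = 0xD261
s_1 = Round(s_0, k_0) = 0x618D
s_2 = Round(s_1, k_1) = 0x8DA6
s_3 = Round(s_2, k_2) = 0xA6D4

0x8DA6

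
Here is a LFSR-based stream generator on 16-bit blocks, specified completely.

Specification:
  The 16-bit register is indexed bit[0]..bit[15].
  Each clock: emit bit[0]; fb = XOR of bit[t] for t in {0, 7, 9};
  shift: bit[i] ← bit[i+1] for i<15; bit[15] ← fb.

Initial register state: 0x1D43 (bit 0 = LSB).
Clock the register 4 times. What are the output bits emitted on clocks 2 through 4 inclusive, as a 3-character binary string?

100

reg_0 = 0x1D43
clock 1: out=1, reg = 0x8EA1
clock 2: out=1, reg = 0xC750
clock 3: out=0, reg = 0xE3A8
clock 4: out=0, reg = 0x71D4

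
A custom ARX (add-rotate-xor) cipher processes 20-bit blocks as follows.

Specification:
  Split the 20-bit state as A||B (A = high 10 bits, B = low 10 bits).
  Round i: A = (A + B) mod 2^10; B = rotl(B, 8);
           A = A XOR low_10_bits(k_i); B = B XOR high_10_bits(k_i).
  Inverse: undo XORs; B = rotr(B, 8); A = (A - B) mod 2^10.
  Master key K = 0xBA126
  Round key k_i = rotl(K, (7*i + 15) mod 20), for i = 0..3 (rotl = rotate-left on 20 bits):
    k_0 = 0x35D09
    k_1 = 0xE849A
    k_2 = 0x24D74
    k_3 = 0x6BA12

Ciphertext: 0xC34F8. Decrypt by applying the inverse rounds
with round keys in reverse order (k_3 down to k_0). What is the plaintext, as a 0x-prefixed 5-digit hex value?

s_0 = ciphertext = 0xC34F8
s_1 = InvRound(s_0, k_3) = 0xF1959
s_2 = InvRound(s_1, k_2) = 0xE2729
s_3 = InvRound(s_2, k_1) = 0x3CE20
s_4 = InvRound(s_3, k_0) = 0x873DE

0x873DE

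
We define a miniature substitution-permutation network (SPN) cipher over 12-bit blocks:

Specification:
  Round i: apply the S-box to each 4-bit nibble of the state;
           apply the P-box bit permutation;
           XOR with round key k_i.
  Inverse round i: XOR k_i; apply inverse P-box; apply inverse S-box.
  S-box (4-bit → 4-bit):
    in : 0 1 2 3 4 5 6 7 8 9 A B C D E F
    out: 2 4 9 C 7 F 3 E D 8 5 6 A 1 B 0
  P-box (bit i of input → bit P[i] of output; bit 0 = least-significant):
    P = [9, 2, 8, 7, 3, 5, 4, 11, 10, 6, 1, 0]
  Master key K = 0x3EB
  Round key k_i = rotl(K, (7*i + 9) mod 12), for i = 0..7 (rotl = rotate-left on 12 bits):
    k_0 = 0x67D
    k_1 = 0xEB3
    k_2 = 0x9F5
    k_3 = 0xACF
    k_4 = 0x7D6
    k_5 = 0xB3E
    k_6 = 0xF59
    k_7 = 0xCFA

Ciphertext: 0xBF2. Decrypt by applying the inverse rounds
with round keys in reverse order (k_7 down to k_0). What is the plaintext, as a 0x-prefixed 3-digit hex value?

0x42B

s_0 = ciphertext = 0xBF2
s_1 = InvRound(s_0, k_7) = 0xDDA
s_2 = InvRound(s_1, k_6) = 0x3F2
s_3 = InvRound(s_2, k_5) = 0x02C
s_4 = InvRound(s_3, k_4) = 0x448
s_5 = InvRound(s_4, k_3) = 0x89E
s_6 = InvRound(s_5, k_2) = 0x761
s_7 = InvRound(s_6, k_1) = 0xB33
s_8 = InvRound(s_7, k_0) = 0x42B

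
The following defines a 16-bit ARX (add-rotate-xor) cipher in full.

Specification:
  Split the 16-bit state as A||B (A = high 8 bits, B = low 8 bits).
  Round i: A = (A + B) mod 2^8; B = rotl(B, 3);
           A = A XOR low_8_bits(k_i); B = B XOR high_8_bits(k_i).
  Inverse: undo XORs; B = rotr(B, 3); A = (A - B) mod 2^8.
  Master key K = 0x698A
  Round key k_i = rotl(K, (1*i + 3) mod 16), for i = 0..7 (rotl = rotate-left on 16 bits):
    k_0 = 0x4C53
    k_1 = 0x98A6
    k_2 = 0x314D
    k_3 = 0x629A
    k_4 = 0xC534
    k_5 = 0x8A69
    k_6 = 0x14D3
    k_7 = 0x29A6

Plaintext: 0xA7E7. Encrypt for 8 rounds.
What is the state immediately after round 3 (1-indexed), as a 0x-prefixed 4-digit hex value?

0xB429

s_0 = plaintext = 0xA7E7
s_1 = Round(s_0, k_0) = 0xDD73
s_2 = Round(s_1, k_1) = 0xF603
s_3 = Round(s_2, k_2) = 0xB429
s_4 = Round(s_3, k_3) = 0x472B
s_5 = Round(s_4, k_4) = 0x469C
s_6 = Round(s_5, k_5) = 0x8B6E
s_7 = Round(s_6, k_6) = 0x2A67
s_8 = Round(s_7, k_7) = 0x3712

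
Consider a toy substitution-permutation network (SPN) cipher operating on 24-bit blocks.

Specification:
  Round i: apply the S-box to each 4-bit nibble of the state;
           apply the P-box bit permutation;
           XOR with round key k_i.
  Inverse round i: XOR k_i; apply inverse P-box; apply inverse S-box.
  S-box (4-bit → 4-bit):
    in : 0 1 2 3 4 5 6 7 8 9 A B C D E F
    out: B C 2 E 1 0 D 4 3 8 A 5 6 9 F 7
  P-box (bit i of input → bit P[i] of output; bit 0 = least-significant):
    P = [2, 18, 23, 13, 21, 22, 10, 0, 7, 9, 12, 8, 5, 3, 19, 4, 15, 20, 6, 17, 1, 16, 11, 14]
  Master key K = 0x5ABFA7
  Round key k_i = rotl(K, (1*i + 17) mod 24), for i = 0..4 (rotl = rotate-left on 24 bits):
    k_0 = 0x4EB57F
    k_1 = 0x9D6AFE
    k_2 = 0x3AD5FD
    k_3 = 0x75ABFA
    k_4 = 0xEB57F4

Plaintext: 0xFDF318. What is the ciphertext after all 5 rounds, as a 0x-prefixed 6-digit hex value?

0x3FBC16

s_0 = plaintext = 0xFDF318
s_1 = Round(s_0, k_0) = 0x412A50
s_2 = Round(s_1, k_1) = 0x9B49B0
s_3 = Round(s_2, k_2) = 0x1E3099
s_4 = Round(s_3, k_3) = 0x6F4023
s_5 = Round(s_4, k_4) = 0x3FBC16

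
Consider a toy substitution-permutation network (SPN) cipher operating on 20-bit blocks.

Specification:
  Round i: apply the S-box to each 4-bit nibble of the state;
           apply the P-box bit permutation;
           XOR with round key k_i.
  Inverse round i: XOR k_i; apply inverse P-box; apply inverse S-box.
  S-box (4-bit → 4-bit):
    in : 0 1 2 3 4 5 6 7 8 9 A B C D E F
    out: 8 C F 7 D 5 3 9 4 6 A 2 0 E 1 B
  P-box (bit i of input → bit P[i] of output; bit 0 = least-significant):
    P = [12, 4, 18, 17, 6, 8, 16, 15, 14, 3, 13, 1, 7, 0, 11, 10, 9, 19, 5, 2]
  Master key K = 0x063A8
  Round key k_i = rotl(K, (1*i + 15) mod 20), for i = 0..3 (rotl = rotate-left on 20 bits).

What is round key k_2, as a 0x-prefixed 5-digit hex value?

0x00C75

K = 0x063A8
k_0 = rotl(K, (1*0+15) mod 20) = rotl(K, 15) = 0x4031D
k_1 = rotl(K, (1*1+15) mod 20) = rotl(K, 16) = 0x8063A
k_2 = rotl(K, (1*2+15) mod 20) = rotl(K, 17) = 0x00C75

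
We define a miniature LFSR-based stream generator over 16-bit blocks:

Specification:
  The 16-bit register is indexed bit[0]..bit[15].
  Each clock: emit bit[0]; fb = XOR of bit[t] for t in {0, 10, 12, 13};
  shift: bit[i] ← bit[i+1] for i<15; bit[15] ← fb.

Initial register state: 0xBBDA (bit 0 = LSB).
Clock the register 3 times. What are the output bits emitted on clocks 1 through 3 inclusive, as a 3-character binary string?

010

reg_0 = 0xBBDA
clock 1: out=0, reg = 0x5DED
clock 2: out=1, reg = 0xAEF6
clock 3: out=0, reg = 0x577B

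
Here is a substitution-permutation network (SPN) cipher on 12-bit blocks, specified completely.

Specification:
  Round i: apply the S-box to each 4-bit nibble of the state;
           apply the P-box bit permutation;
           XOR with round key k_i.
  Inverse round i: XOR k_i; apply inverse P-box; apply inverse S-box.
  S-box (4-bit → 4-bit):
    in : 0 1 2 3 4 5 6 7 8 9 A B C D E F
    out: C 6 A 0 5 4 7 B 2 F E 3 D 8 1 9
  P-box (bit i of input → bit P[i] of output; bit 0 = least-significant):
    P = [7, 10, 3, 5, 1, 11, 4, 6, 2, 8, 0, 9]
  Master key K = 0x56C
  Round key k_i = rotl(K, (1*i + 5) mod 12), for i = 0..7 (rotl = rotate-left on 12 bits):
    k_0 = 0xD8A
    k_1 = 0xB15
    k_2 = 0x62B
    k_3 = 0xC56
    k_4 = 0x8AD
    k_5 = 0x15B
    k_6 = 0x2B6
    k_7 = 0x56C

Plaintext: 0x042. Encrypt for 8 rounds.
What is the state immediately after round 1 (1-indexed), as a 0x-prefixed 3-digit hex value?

s_0 = plaintext = 0x042
s_1 = Round(s_0, k_0) = 0xBB9
s_2 = Round(s_1, k_1) = 0x6BB
s_3 = Round(s_2, k_2) = 0xBAC
s_4 = Round(s_3, k_3) = 0x5AA
s_5 = Round(s_4, k_4) = 0x4D4
s_6 = Round(s_5, k_5) = 0x196
s_7 = Round(s_6, k_6) = 0xF6D
s_8 = Round(s_7, k_7) = 0xF5A

0xBB9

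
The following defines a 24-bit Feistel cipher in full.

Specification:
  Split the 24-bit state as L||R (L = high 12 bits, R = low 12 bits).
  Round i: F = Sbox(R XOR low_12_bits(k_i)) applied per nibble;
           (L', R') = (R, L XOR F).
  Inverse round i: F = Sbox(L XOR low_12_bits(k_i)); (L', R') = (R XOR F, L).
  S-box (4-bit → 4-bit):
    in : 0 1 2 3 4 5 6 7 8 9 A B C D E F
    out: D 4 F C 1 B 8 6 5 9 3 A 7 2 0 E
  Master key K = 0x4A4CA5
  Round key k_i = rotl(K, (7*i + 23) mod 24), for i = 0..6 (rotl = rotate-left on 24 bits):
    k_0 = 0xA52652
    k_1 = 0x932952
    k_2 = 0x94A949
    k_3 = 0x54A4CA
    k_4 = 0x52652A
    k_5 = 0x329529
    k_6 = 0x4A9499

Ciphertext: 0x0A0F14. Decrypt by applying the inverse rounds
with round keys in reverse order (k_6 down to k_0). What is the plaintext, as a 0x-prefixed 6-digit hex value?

s_0 = ciphertext = 0x0A0F14
s_1 = InvRound(s_0, k_6) = 0xEDD0A0
s_2 = InvRound(s_1, k_5) = 0xA41EDD
s_3 = InvRound(s_2, k_4) = 0x057A41
s_4 = InvRound(s_3, k_3) = 0xBD3057
s_5 = InvRound(s_4, k_2) = 0xFC4BD3
s_6 = InvRound(s_5, k_1) = 0x34BFC4
s_7 = InvRound(s_6, k_0) = 0x48D34B

0x48D34B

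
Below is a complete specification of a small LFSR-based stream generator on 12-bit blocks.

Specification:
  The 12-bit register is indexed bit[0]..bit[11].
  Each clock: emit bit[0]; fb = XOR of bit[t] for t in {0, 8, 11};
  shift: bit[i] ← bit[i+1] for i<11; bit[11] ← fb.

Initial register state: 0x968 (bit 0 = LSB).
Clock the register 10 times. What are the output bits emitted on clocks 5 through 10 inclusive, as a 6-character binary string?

011010

reg_0 = 0x968
clock 1: out=0, reg = 0x4B4
clock 2: out=0, reg = 0x25A
clock 3: out=0, reg = 0x12D
clock 4: out=1, reg = 0x096
clock 5: out=0, reg = 0x04B
clock 6: out=1, reg = 0x825
clock 7: out=1, reg = 0x412
clock 8: out=0, reg = 0x209
clock 9: out=1, reg = 0x904
clock 10: out=0, reg = 0x482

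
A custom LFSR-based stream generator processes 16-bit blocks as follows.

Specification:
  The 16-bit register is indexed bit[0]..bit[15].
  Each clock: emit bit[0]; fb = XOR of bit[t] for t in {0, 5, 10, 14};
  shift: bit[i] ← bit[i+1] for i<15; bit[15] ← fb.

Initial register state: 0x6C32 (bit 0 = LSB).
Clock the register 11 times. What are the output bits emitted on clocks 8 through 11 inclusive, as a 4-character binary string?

reg_0 = 0x6C32
clock 1: out=0, reg = 0xB619
clock 2: out=1, reg = 0x5B0C
clock 3: out=0, reg = 0xAD86
clock 4: out=0, reg = 0xD6C3
clock 5: out=1, reg = 0xEB61
clock 6: out=1, reg = 0xF5B0
clock 7: out=0, reg = 0xFAD8
clock 8: out=0, reg = 0xFD6C
clock 9: out=0, reg = 0xFEB6
clock 10: out=0, reg = 0xFF5B
clock 11: out=1, reg = 0xFFAD

0001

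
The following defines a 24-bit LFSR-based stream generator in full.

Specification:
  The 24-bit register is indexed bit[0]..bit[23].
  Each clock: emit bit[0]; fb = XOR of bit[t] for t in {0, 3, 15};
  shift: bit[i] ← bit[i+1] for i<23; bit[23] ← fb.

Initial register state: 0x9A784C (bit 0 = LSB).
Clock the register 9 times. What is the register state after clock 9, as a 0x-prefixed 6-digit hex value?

reg_0 = 0x9A784C
clock 1: out=0, reg = 0xCD3C26
clock 2: out=0, reg = 0x669E13
clock 3: out=1, reg = 0x334F09
clock 4: out=1, reg = 0x19A784
clock 5: out=0, reg = 0x8CD3C2
clock 6: out=0, reg = 0xC669E1
clock 7: out=1, reg = 0xE334F0
clock 8: out=0, reg = 0x719A78
clock 9: out=0, reg = 0x38CD3C

0x38CD3C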